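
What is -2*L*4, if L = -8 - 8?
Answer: 128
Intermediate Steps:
L = -16
-2*L*4 = -2*(-16)*4 = 32*4 = 128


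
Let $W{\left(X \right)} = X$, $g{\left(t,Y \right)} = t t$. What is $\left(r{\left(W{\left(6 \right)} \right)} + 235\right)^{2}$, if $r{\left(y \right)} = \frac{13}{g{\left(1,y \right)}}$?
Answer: $61504$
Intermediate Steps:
$g{\left(t,Y \right)} = t^{2}$
$r{\left(y \right)} = 13$ ($r{\left(y \right)} = \frac{13}{1^{2}} = \frac{13}{1} = 13 \cdot 1 = 13$)
$\left(r{\left(W{\left(6 \right)} \right)} + 235\right)^{2} = \left(13 + 235\right)^{2} = 248^{2} = 61504$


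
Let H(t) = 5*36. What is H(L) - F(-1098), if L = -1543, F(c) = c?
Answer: 1278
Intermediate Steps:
H(t) = 180
H(L) - F(-1098) = 180 - 1*(-1098) = 180 + 1098 = 1278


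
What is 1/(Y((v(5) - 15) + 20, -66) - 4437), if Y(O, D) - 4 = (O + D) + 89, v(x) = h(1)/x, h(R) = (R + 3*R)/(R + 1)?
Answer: -5/22023 ≈ -0.00022704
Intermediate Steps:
h(R) = 4*R/(1 + R) (h(R) = (4*R)/(1 + R) = 4*R/(1 + R))
v(x) = 2/x (v(x) = (4*1/(1 + 1))/x = (4*1/2)/x = (4*1*(1/2))/x = 2/x)
Y(O, D) = 93 + D + O (Y(O, D) = 4 + ((O + D) + 89) = 4 + ((D + O) + 89) = 4 + (89 + D + O) = 93 + D + O)
1/(Y((v(5) - 15) + 20, -66) - 4437) = 1/((93 - 66 + ((2/5 - 15) + 20)) - 4437) = 1/((93 - 66 + (-73/5 + 20)) - 4437) = 1/((93 - 66 + 27/5) - 4437) = 1/(162/5 - 4437) = 1/(-22023/5) = -5/22023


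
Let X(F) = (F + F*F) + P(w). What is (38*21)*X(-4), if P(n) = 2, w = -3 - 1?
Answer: 11172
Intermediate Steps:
w = -4
X(F) = 2 + F + F**2 (X(F) = (F + F*F) + 2 = (F + F**2) + 2 = 2 + F + F**2)
(38*21)*X(-4) = (38*21)*(2 - 4 + (-4)**2) = 798*(2 - 4 + 16) = 798*14 = 11172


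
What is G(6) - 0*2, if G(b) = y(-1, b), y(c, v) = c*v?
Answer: -6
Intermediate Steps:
G(b) = -b
G(6) - 0*2 = -1*6 - 0*2 = -6 - 24*0 = -6 + 0 = -6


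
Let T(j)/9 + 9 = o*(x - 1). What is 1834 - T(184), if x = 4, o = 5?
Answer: 1780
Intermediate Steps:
T(j) = 54 (T(j) = -81 + 9*(5*(4 - 1)) = -81 + 9*(5*3) = -81 + 9*15 = -81 + 135 = 54)
1834 - T(184) = 1834 - 1*54 = 1834 - 54 = 1780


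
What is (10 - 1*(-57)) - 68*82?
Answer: -5509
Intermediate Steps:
(10 - 1*(-57)) - 68*82 = (10 + 57) - 5576 = 67 - 5576 = -5509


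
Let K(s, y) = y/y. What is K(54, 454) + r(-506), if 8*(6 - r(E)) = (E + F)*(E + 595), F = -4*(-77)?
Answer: 8839/4 ≈ 2209.8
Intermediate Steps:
F = 308
K(s, y) = 1
r(E) = 6 - (308 + E)*(595 + E)/8 (r(E) = 6 - (E + 308)*(E + 595)/8 = 6 - (308 + E)*(595 + E)/8)
K(54, 454) + r(-506) = 1 + (-45803/2 - 903/8*(-506) - 1/8*(-506)**2) = 1 + (-45803/2 + 228459/4 - 1/8*256036) = 1 + (-45803/2 + 228459/4 - 64009/2) = 1 + 8835/4 = 8839/4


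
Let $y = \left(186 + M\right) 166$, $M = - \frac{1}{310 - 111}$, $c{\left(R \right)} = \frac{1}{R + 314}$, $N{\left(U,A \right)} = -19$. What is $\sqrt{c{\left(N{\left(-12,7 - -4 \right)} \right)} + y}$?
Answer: $\frac{\sqrt{106404386322345}}{58705} \approx 175.71$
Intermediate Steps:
$c{\left(R \right)} = \frac{1}{314 + R}$
$M = - \frac{1}{199} \approx -0.0050251$
$y = \frac{6144158}{199}$ ($y = \left(186 - \frac{1}{199}\right) 166 = \frac{37013}{199} \cdot 166 = \frac{6144158}{199} \approx 30875.0$)
$\sqrt{c{\left(N{\left(-12,7 - -4 \right)} \right)} + y} = \sqrt{\frac{1}{314 - 19} + \frac{6144158}{199}} = \sqrt{\frac{1}{295} + \frac{6144158}{199}} = \sqrt{\frac{1812526809}{58705}} = \frac{\sqrt{106404386322345}}{58705}$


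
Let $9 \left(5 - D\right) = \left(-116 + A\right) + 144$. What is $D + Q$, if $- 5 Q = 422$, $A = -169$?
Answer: $- \frac{956}{15} \approx -63.733$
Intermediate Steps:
$D = \frac{62}{3}$ ($D = 5 - \frac{\left(-116 - 169\right) + 144}{9} = 5 - \frac{-285 + 144}{9} = 5 - - \frac{47}{3} = 5 + \frac{47}{3} = \frac{62}{3} \approx 20.667$)
$Q = - \frac{422}{5}$ ($Q = \left(- \frac{1}{5}\right) 422 = - \frac{422}{5} \approx -84.4$)
$D + Q = \frac{62}{3} - \frac{422}{5} = - \frac{956}{15}$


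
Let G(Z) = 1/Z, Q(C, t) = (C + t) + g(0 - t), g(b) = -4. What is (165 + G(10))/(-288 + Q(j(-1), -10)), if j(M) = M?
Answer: -1651/3030 ≈ -0.54488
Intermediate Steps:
Q(C, t) = -4 + C + t (Q(C, t) = (C + t) - 4 = -4 + C + t)
(165 + G(10))/(-288 + Q(j(-1), -10)) = (165 + 1/10)/(-288 + (-4 - 1 - 10)) = (165 + 1/10)/(-288 - 15) = (1651/10)/(-303) = (1651/10)*(-1/303) = -1651/3030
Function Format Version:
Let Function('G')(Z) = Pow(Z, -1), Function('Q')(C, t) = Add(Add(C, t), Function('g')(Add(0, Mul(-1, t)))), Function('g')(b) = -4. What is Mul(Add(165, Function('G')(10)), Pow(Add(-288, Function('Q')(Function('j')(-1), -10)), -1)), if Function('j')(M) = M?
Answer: Rational(-1651, 3030) ≈ -0.54488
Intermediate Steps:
Function('Q')(C, t) = Add(-4, C, t) (Function('Q')(C, t) = Add(Add(C, t), -4) = Add(-4, C, t))
Mul(Add(165, Function('G')(10)), Pow(Add(-288, Function('Q')(Function('j')(-1), -10)), -1)) = Mul(Add(165, Pow(10, -1)), Pow(Add(-288, Add(-4, -1, -10)), -1)) = Mul(Add(165, Rational(1, 10)), Pow(Add(-288, -15), -1)) = Mul(Rational(1651, 10), Pow(-303, -1)) = Mul(Rational(1651, 10), Rational(-1, 303)) = Rational(-1651, 3030)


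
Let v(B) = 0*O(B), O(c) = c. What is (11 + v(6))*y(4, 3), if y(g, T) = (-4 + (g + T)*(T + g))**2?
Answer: 22275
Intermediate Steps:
y(g, T) = (-4 + (T + g)**2)**2 (y(g, T) = (-4 + (T + g)*(T + g))**2 = (-4 + (T + g)**2)**2)
v(B) = 0 (v(B) = 0*B = 0)
(11 + v(6))*y(4, 3) = (11 + 0)*(-4 + (3 + 4)**2)**2 = 11*(-4 + 7**2)**2 = 11*(-4 + 49)**2 = 11*45**2 = 11*2025 = 22275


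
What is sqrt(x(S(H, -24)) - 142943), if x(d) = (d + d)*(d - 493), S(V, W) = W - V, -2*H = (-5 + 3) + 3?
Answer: I*sqrt(474670)/2 ≈ 344.48*I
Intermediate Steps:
H = -1/2 (H = -((-5 + 3) + 3)/2 = -(-2 + 3)/2 = -1/2*1 = -1/2 ≈ -0.50000)
x(d) = 2*d*(-493 + d) (x(d) = (2*d)*(-493 + d) = 2*d*(-493 + d))
sqrt(x(S(H, -24)) - 142943) = sqrt(2*(-24 - 1*(-1/2))*(-493 + (-24 - 1*(-1/2))) - 142943) = sqrt(2*(-24 + 1/2)*(-493 + (-24 + 1/2)) - 142943) = sqrt(2*(-47/2)*(-493 - 47/2) - 142943) = sqrt(2*(-47/2)*(-1033/2) - 142943) = sqrt(48551/2 - 142943) = sqrt(-237335/2) = I*sqrt(474670)/2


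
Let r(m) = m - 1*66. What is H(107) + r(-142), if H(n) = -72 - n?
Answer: -387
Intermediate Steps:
r(m) = -66 + m (r(m) = m - 66 = -66 + m)
H(107) + r(-142) = (-72 - 1*107) + (-66 - 142) = (-72 - 107) - 208 = -179 - 208 = -387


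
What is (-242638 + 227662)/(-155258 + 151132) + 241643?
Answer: 498516997/2063 ≈ 2.4165e+5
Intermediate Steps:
(-242638 + 227662)/(-155258 + 151132) + 241643 = -14976/(-4126) + 241643 = -14976*(-1/4126) + 241643 = 7488/2063 + 241643 = 498516997/2063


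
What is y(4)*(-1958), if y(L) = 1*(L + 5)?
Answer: -17622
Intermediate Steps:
y(L) = 5 + L (y(L) = 1*(5 + L) = 5 + L)
y(4)*(-1958) = (5 + 4)*(-1958) = 9*(-1958) = -17622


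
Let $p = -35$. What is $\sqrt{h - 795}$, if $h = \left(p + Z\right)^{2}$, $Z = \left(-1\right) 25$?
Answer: $\sqrt{2805} \approx 52.962$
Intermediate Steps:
$Z = -25$
$h = 3600$ ($h = \left(-35 - 25\right)^{2} = \left(-60\right)^{2} = 3600$)
$\sqrt{h - 795} = \sqrt{3600 - 795} = \sqrt{2805}$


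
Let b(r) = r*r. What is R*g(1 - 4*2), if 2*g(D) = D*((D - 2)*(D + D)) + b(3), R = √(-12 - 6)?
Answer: -2619*I*√2/2 ≈ -1851.9*I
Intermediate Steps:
b(r) = r²
R = 3*I*√2 (R = √(-18) = 3*I*√2 ≈ 4.2426*I)
g(D) = 9/2 + D²*(-2 + D) (g(D) = (D*((D - 2)*(D + D)) + 3²)/2 = (D*((-2 + D)*(2*D)) + 9)/2 = (D*(2*D*(-2 + D)) + 9)/2 = (2*D²*(-2 + D) + 9)/2 = (9 + 2*D²*(-2 + D))/2 = 9/2 + D²*(-2 + D))
R*g(1 - 4*2) = (3*I*√2)*(9/2 + (1 - 4*2)³ - 2*(1 - 4*2)²) = (3*I*√2)*(9/2 + (1 - 8)³ - 2*(1 - 8)²) = (3*I*√2)*(9/2 + (-7)³ - 2*(-7)²) = (3*I*√2)*(9/2 - 343 - 2*49) = (3*I*√2)*(9/2 - 343 - 98) = (3*I*√2)*(-873/2) = -2619*I*√2/2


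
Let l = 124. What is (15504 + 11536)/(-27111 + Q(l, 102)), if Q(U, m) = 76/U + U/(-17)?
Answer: -7125040/7145509 ≈ -0.99714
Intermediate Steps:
Q(U, m) = 76/U - U/17 (Q(U, m) = 76/U + U*(-1/17) = 76/U - U/17)
(15504 + 11536)/(-27111 + Q(l, 102)) = (15504 + 11536)/(-27111 + (76/124 - 1/17*124)) = 27040/(-27111 + (76*(1/124) - 124/17)) = 27040/(-27111 + (19/31 - 124/17)) = 27040/(-27111 - 3521/527) = 27040/(-14291018/527) = 27040*(-527/14291018) = -7125040/7145509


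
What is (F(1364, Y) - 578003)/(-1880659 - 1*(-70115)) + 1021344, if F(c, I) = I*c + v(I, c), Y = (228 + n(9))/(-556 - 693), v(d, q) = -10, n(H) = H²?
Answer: 2309636848028577/2261369456 ≈ 1.0213e+6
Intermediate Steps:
Y = -309/1249 (Y = (228 + 9²)/(-556 - 693) = (228 + 81)/(-1249) = 309*(-1/1249) = -309/1249 ≈ -0.24740)
F(c, I) = -10 + I*c (F(c, I) = I*c - 10 = -10 + I*c)
(F(1364, Y) - 578003)/(-1880659 - 1*(-70115)) + 1021344 = ((-10 - 309/1249*1364) - 578003)/(-1880659 - 1*(-70115)) + 1021344 = ((-10 - 421476/1249) - 578003)/(-1880659 + 70115) + 1021344 = (-433966/1249 - 578003)/(-1810544) + 1021344 = -722359713/1249*(-1/1810544) + 1021344 = 722359713/2261369456 + 1021344 = 2309636848028577/2261369456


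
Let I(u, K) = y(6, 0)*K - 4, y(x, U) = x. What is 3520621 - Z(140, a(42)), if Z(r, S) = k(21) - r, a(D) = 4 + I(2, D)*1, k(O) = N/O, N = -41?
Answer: 73936022/21 ≈ 3.5208e+6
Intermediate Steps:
k(O) = -41/O
I(u, K) = -4 + 6*K (I(u, K) = 6*K - 4 = -4 + 6*K)
a(D) = 6*D (a(D) = 4 + (-4 + 6*D)*1 = 4 + (-4 + 6*D) = 6*D)
Z(r, S) = -41/21 - r
3520621 - Z(140, a(42)) = 3520621 - (-41/21 - 1*140) = 3520621 - (-41/21 - 140) = 3520621 - 1*(-2981/21) = 3520621 + 2981/21 = 73936022/21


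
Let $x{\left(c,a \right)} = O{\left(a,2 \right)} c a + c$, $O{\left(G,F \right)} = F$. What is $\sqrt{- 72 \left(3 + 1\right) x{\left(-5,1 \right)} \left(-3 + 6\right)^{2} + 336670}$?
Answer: $5 \sqrt{15022} \approx 612.82$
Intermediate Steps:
$x{\left(c,a \right)} = c + 2 a c$ ($x{\left(c,a \right)} = 2 c a + c = 2 a c + c = c + 2 a c$)
$\sqrt{- 72 \left(3 + 1\right) x{\left(-5,1 \right)} \left(-3 + 6\right)^{2} + 336670} = \sqrt{- 72 \left(3 + 1\right) \left(- 5 \left(1 + 2 \cdot 1\right)\right) \left(-3 + 6\right)^{2} + 336670} = \sqrt{- 72 \cdot 4 \left(- 5 \left(1 + 2\right)\right) 3^{2} + 336670} = \sqrt{- 72 \cdot 4 \left(\left(-5\right) 3\right) 9 + 336670} = \sqrt{- 72 \cdot 4 \left(-15\right) 9 + 336670} = \sqrt{\left(-72\right) \left(-60\right) 9 + 336670} = \sqrt{4320 \cdot 9 + 336670} = \sqrt{38880 + 336670} = \sqrt{375550} = 5 \sqrt{15022}$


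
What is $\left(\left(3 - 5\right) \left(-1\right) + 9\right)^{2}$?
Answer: $121$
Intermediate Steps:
$\left(\left(3 - 5\right) \left(-1\right) + 9\right)^{2} = \left(\left(-2\right) \left(-1\right) + 9\right)^{2} = \left(2 + 9\right)^{2} = 11^{2} = 121$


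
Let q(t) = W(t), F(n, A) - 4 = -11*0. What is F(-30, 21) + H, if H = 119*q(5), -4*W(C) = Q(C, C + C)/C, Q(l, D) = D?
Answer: -111/2 ≈ -55.500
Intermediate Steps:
F(n, A) = 4 (F(n, A) = 4 - 11*0 = 4 + 0 = 4)
W(C) = -½ (W(C) = -(C + C)/(4*C) = -2*C/(4*C) = -¼*2 = -½)
q(t) = -½
H = -119/2 (H = 119*(-½) = -119/2 ≈ -59.500)
F(-30, 21) + H = 4 - 119/2 = -111/2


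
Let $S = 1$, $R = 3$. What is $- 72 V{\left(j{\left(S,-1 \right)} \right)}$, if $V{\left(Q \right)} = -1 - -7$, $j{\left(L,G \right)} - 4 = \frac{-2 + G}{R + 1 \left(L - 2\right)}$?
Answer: $-432$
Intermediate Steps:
$j{\left(L,G \right)} = 4 + \frac{-2 + G}{1 + L}$ ($j{\left(L,G \right)} = 4 + \frac{-2 + G}{3 + 1 \left(L - 2\right)} = 4 + \frac{-2 + G}{3 + 1 \left(-2 + L\right)} = 4 + \frac{-2 + G}{3 + \left(-2 + L\right)} = 4 + \frac{-2 + G}{1 + L}$)
$V{\left(Q \right)} = 6$ ($V{\left(Q \right)} = -1 + 7 = 6$)
$- 72 V{\left(j{\left(S,-1 \right)} \right)} = \left(-72\right) 6 = -432$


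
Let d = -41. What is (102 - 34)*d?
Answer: -2788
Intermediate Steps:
(102 - 34)*d = (102 - 34)*(-41) = 68*(-41) = -2788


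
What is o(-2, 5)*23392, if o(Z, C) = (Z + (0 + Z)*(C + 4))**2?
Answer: 9356800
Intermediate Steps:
o(Z, C) = (Z + Z*(4 + C))**2
o(-2, 5)*23392 = ((-2)**2*(5 + 5)**2)*23392 = (4*10**2)*23392 = (4*100)*23392 = 400*23392 = 9356800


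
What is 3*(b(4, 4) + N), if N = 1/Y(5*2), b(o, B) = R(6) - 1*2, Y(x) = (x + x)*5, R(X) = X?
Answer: 1203/100 ≈ 12.030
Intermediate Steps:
Y(x) = 10*x (Y(x) = (2*x)*5 = 10*x)
b(o, B) = 4 (b(o, B) = 6 - 1*2 = 6 - 2 = 4)
N = 1/100 (N = 1/(10*(5*2)) = 1/(10*10) = 1/100 ≈ 0.010000)
3*(b(4, 4) + N) = 3*(4 + 1/100) = 3*(401/100) = 1203/100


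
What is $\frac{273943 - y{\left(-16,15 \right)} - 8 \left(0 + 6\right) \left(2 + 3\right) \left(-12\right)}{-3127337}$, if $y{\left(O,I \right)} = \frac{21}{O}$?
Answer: $- \frac{277723}{3127337} \approx -0.088805$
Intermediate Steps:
$\frac{273943 - y{\left(-16,15 \right)} - 8 \left(0 + 6\right) \left(2 + 3\right) \left(-12\right)}{-3127337} = \frac{273943 - \frac{21}{-16} - 8 \left(0 + 6\right) \left(2 + 3\right) \left(-12\right)}{-3127337} = \left(273943 - 21 \left(- \frac{1}{16}\right) - 8 \cdot 6 \cdot 5 \left(-12\right)\right) \left(- \frac{1}{3127337}\right) = \left(273943 - - \frac{21 \left(-8\right) 30 \left(-12\right)}{16}\right) \left(- \frac{1}{3127337}\right) = \left(273943 - - \frac{21 \left(\left(-240\right) \left(-12\right)\right)}{16}\right) \left(- \frac{1}{3127337}\right) = \left(273943 - \left(- \frac{21}{16}\right) 2880\right) \left(- \frac{1}{3127337}\right) = \left(273943 - -3780\right) \left(- \frac{1}{3127337}\right) = \left(273943 + 3780\right) \left(- \frac{1}{3127337}\right) = 277723 \left(- \frac{1}{3127337}\right) = - \frac{277723}{3127337}$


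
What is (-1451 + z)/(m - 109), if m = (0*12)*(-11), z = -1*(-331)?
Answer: 1120/109 ≈ 10.275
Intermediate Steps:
z = 331
m = 0 (m = 0*(-11) = 0)
(-1451 + z)/(m - 109) = (-1451 + 331)/(0 - 109) = -1120/(-109) = -1120*(-1/109) = 1120/109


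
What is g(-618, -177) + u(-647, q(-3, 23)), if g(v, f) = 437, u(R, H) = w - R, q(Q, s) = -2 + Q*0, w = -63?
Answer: 1021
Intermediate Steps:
q(Q, s) = -2 (q(Q, s) = -2 + 0 = -2)
u(R, H) = -63 - R
g(-618, -177) + u(-647, q(-3, 23)) = 437 + (-63 - 1*(-647)) = 437 + (-63 + 647) = 437 + 584 = 1021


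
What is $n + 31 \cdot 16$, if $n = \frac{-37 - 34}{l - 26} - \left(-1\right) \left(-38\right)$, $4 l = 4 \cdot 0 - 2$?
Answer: $\frac{24416}{53} \approx 460.68$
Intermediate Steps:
$l = - \frac{1}{2}$ ($l = \frac{4 \cdot 0 - 2}{4} = \frac{0 - 2}{4} = \frac{1}{4} \left(-2\right) = - \frac{1}{2} \approx -0.5$)
$n = - \frac{1872}{53}$ ($n = \frac{-37 - 34}{- \frac{1}{2} - 26} - \left(-1\right) \left(-38\right) = - \frac{71}{- \frac{53}{2}} - 38 = \left(-71\right) \left(- \frac{2}{53}\right) - 38 = \frac{142}{53} - 38 = - \frac{1872}{53} \approx -35.321$)
$n + 31 \cdot 16 = - \frac{1872}{53} + 31 \cdot 16 = - \frac{1872}{53} + 496 = \frac{24416}{53}$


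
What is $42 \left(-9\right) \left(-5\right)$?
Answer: $1890$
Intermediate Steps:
$42 \left(-9\right) \left(-5\right) = \left(-378\right) \left(-5\right) = 1890$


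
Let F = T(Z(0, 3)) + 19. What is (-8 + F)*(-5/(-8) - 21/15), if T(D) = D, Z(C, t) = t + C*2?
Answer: -217/20 ≈ -10.850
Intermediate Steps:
Z(C, t) = t + 2*C
F = 22 (F = (3 + 2*0) + 19 = (3 + 0) + 19 = 3 + 19 = 22)
(-8 + F)*(-5/(-8) - 21/15) = (-8 + 22)*(-5/(-8) - 21/15) = 14*(-5*(-⅛) - 21*1/15) = 14*(5/8 - 7/5) = 14*(-31/40) = -217/20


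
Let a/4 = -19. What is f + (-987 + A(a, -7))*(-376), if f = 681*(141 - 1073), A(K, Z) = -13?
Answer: -258692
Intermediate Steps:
a = -76 (a = 4*(-19) = -76)
f = -634692 (f = 681*(-932) = -634692)
f + (-987 + A(a, -7))*(-376) = -634692 + (-987 - 13)*(-376) = -634692 - 1000*(-376) = -634692 + 376000 = -258692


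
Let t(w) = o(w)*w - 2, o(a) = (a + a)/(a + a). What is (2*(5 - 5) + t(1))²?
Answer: 1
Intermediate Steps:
o(a) = 1 (o(a) = (2*a)/((2*a)) = (2*a)*(1/(2*a)) = 1)
t(w) = -2 + w (t(w) = 1*w - 2 = w - 2 = -2 + w)
(2*(5 - 5) + t(1))² = (2*(5 - 5) + (-2 + 1))² = (2*0 - 1)² = (0 - 1)² = (-1)² = 1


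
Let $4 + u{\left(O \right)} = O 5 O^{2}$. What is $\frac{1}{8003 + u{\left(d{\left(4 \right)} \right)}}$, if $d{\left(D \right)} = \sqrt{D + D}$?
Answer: $\frac{7999}{63971201} - \frac{80 \sqrt{2}}{63971201} \approx 0.00012327$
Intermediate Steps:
$d{\left(D \right)} = \sqrt{2} \sqrt{D}$ ($d{\left(D \right)} = \sqrt{2 D} = \sqrt{2} \sqrt{D}$)
$u{\left(O \right)} = -4 + 5 O^{3}$ ($u{\left(O \right)} = -4 + O 5 O^{2} = -4 + 5 O O^{2} = -4 + 5 O^{3}$)
$\frac{1}{8003 + u{\left(d{\left(4 \right)} \right)}} = \frac{1}{8003 - \left(4 - 5 \left(\sqrt{2} \sqrt{4}\right)^{3}\right)} = \frac{1}{8003 - \left(4 - 5 \left(\sqrt{2} \cdot 2\right)^{3}\right)} = \frac{1}{8003 - \left(4 - 5 \left(2 \sqrt{2}\right)^{3}\right)} = \frac{1}{8003 - \left(4 - 5 \cdot 16 \sqrt{2}\right)} = \frac{1}{8003 - \left(4 - 80 \sqrt{2}\right)} = \frac{1}{7999 + 80 \sqrt{2}}$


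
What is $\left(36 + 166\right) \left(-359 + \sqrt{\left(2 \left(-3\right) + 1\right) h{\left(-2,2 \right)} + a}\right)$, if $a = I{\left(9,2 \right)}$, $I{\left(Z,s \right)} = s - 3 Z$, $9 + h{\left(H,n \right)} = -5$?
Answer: $-72518 + 606 \sqrt{5} \approx -71163.0$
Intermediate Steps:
$h{\left(H,n \right)} = -14$ ($h{\left(H,n \right)} = -9 - 5 = -14$)
$I{\left(Z,s \right)} = s - 3 Z$
$a = -25$ ($a = 2 - 27 = -25$)
$\left(36 + 166\right) \left(-359 + \sqrt{\left(2 \left(-3\right) + 1\right) h{\left(-2,2 \right)} + a}\right) = \left(36 + 166\right) \left(-359 + \sqrt{\left(2 \left(-3\right) + 1\right) \left(-14\right) - 25}\right) = 202 \left(-359 + \sqrt{\left(-6 + 1\right) \left(-14\right) - 25}\right) = 202 \left(-359 + \sqrt{\left(-5\right) \left(-14\right) - 25}\right) = 202 \left(-359 + \sqrt{70 - 25}\right) = 202 \left(-359 + \sqrt{45}\right) = 202 \left(-359 + 3 \sqrt{5}\right) = -72518 + 606 \sqrt{5}$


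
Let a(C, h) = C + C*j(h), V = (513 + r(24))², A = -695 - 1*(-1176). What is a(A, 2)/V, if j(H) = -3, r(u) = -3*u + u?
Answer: -962/216225 ≈ -0.0044491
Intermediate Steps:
r(u) = -2*u
A = 481 (A = -695 + 1176 = 481)
V = 216225 (V = (513 - 2*24)² = (513 - 48)² = 465² = 216225)
a(C, h) = -2*C (a(C, h) = C + C*(-3) = C - 3*C = -2*C)
a(A, 2)/V = -2*481/216225 = -962*1/216225 = -962/216225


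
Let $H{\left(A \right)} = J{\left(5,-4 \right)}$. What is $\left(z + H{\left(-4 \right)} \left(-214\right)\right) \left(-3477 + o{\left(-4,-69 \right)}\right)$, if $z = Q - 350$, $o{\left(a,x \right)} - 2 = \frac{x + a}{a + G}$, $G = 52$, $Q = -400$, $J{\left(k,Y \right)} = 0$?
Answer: $\frac{20859125}{8} \approx 2.6074 \cdot 10^{6}$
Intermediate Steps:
$H{\left(A \right)} = 0$
$o{\left(a,x \right)} = 2 + \frac{a + x}{52 + a}$ ($o{\left(a,x \right)} = 2 + \frac{x + a}{a + 52} = 2 + \frac{a + x}{52 + a}$)
$z = -750$ ($z = -400 - 350 = -750$)
$\left(z + H{\left(-4 \right)} \left(-214\right)\right) \left(-3477 + o{\left(-4,-69 \right)}\right) = \left(-750 + 0 \left(-214\right)\right) \left(-3477 + \frac{104 - 69 + 3 \left(-4\right)}{52 - 4}\right) = \left(-750 + 0\right) \left(-3477 + \frac{104 - 69 - 12}{48}\right) = - 750 \left(-3477 + \frac{1}{48} \cdot 23\right) = - 750 \left(-3477 + \frac{23}{48}\right) = \left(-750\right) \left(- \frac{166873}{48}\right) = \frac{20859125}{8}$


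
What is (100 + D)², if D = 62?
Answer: 26244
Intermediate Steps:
(100 + D)² = (100 + 62)² = 162² = 26244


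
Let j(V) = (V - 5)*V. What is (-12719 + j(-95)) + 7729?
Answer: 4510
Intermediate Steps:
j(V) = V*(-5 + V) (j(V) = (-5 + V)*V = V*(-5 + V))
(-12719 + j(-95)) + 7729 = (-12719 - 95*(-5 - 95)) + 7729 = (-12719 - 95*(-100)) + 7729 = (-12719 + 9500) + 7729 = -3219 + 7729 = 4510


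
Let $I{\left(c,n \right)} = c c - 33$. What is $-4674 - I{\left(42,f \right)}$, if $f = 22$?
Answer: $-6405$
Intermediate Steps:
$I{\left(c,n \right)} = -33 + c^{2}$ ($I{\left(c,n \right)} = c^{2} - 33 = -33 + c^{2}$)
$-4674 - I{\left(42,f \right)} = -4674 - \left(-33 + 42^{2}\right) = -4674 - \left(-33 + 1764\right) = -4674 - 1731 = -6405$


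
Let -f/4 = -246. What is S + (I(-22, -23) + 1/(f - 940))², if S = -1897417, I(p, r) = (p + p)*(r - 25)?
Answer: 4962399729/1936 ≈ 2.5632e+6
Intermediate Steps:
f = 984 (f = -4*(-246) = 984)
I(p, r) = 2*p*(-25 + r) (I(p, r) = (2*p)*(-25 + r) = 2*p*(-25 + r))
S + (I(-22, -23) + 1/(f - 940))² = -1897417 + (2*(-22)*(-25 - 23) + 1/(984 - 940))² = -1897417 + (2*(-22)*(-48) + 1/44)² = -1897417 + (2112 + 1/44)² = -1897417 + (92929/44)² = -1897417 + 8635799041/1936 = 4962399729/1936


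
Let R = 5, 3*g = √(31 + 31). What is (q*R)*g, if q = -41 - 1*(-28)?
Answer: -65*√62/3 ≈ -170.60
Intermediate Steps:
q = -13 (q = -41 + 28 = -13)
g = √62/3 (g = √(31 + 31)/3 = √62/3 ≈ 2.6247)
(q*R)*g = (-13*5)*(√62/3) = -65*√62/3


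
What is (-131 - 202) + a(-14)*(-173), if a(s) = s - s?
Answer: -333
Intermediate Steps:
a(s) = 0
(-131 - 202) + a(-14)*(-173) = (-131 - 202) + 0*(-173) = -333 + 0 = -333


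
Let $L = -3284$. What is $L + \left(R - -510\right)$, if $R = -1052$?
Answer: $-3826$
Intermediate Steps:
$L + \left(R - -510\right) = -3284 - 542 = -3826$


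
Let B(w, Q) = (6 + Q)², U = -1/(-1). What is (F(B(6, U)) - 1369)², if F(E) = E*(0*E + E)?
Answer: 1065024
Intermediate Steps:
U = 1 (U = -1*(-1) = 1)
F(E) = E² (F(E) = E*(0 + E) = E*E = E²)
(F(B(6, U)) - 1369)² = (((6 + 1)²)² - 1369)² = ((7²)² - 1369)² = (49² - 1369)² = (2401 - 1369)² = 1032² = 1065024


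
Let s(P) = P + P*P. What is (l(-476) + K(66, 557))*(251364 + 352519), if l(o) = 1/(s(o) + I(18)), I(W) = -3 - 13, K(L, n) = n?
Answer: 76046254887687/226084 ≈ 3.3636e+8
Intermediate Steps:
I(W) = -16
s(P) = P + P²
l(o) = 1/(-16 + o*(1 + o)) (l(o) = 1/(o*(1 + o) - 16) = 1/(-16 + o*(1 + o)))
(l(-476) + K(66, 557))*(251364 + 352519) = (1/(-16 - 476*(1 - 476)) + 557)*(251364 + 352519) = (1/(-16 - 476*(-475)) + 557)*603883 = (1/(-16 + 226100) + 557)*603883 = (1/226084 + 557)*603883 = (125928789/226084)*603883 = 76046254887687/226084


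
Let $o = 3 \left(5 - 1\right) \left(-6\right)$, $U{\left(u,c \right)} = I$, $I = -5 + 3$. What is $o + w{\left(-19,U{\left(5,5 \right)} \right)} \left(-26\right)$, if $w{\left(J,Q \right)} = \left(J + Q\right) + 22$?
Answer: $-98$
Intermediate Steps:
$I = -2$
$U{\left(u,c \right)} = -2$
$w{\left(J,Q \right)} = 22 + J + Q$
$o = -72$ ($o = 3 \left(5 - 1\right) \left(-6\right) = 3 \cdot 4 \left(-6\right) = 12 \left(-6\right) = -72$)
$o + w{\left(-19,U{\left(5,5 \right)} \right)} \left(-26\right) = -72 + \left(22 - 19 - 2\right) \left(-26\right) = -72 + 1 \left(-26\right) = -72 - 26 = -98$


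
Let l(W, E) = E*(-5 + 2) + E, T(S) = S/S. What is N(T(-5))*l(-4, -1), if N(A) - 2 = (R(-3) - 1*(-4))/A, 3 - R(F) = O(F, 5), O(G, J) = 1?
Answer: 16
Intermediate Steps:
T(S) = 1
R(F) = 2 (R(F) = 3 - 1*1 = 3 - 1 = 2)
l(W, E) = -2*E (l(W, E) = E*(-3) + E = -3*E + E = -2*E)
N(A) = 2 + 6/A (N(A) = 2 + (2 - 1*(-4))/A = 2 + (2 + 4)/A = 2 + 6/A)
N(T(-5))*l(-4, -1) = (2 + 6/1)*(-2*(-1)) = (2 + 6*1)*2 = (2 + 6)*2 = 8*2 = 16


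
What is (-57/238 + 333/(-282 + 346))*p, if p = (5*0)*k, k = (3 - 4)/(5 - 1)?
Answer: 0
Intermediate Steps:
k = -¼ (k = -1/4 = -1*¼ = -¼ ≈ -0.25000)
p = 0 (p = (5*0)*(-¼) = 0*(-¼) = 0)
(-57/238 + 333/(-282 + 346))*p = (-57/238 + 333/(-282 + 346))*0 = (-57*1/238 + 333/64)*0 = (-57/238 + 333*(1/64))*0 = (-57/238 + 333/64)*0 = (37803/7616)*0 = 0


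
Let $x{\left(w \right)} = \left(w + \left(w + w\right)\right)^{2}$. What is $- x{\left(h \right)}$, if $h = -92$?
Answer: $-76176$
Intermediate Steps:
$x{\left(w \right)} = 9 w^{2}$ ($x{\left(w \right)} = \left(w + 2 w\right)^{2} = \left(3 w\right)^{2} = 9 w^{2}$)
$- x{\left(h \right)} = - 9 \left(-92\right)^{2} = - 9 \cdot 8464 = \left(-1\right) 76176 = -76176$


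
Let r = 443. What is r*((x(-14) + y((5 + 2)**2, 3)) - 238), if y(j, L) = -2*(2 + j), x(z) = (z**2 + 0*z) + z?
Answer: -69994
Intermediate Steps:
x(z) = z + z**2 (x(z) = (z**2 + 0) + z = z**2 + z = z + z**2)
y(j, L) = -4 - 2*j
r*((x(-14) + y((5 + 2)**2, 3)) - 238) = 443*((-14*(1 - 14) + (-4 - 2*(5 + 2)**2)) - 238) = 443*((-14*(-13) + (-4 - 2*7**2)) - 238) = 443*((182 + (-4 - 2*49)) - 238) = 443*((182 + (-4 - 98)) - 238) = 443*((182 - 102) - 238) = 443*(80 - 238) = 443*(-158) = -69994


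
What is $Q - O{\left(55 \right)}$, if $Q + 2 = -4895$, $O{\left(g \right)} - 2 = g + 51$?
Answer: $-5005$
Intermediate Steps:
$O{\left(g \right)} = 53 + g$ ($O{\left(g \right)} = 2 + \left(g + 51\right) = 2 + \left(51 + g\right) = 53 + g$)
$Q = -4897$ ($Q = -2 - 4895 = -4897$)
$Q - O{\left(55 \right)} = -4897 - \left(53 + 55\right) = -4897 - 108 = -5005$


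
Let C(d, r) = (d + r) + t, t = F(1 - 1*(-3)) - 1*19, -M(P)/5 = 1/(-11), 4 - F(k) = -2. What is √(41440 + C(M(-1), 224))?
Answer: √5039826/11 ≈ 204.09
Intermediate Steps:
F(k) = 6 (F(k) = 4 - 1*(-2) = 4 + 2 = 6)
M(P) = 5/11 (M(P) = -5/(-11) = -5*(-1/11) = 5/11)
t = -13 (t = 6 - 1*19 = 6 - 19 = -13)
C(d, r) = -13 + d + r (C(d, r) = (d + r) - 13 = -13 + d + r)
√(41440 + C(M(-1), 224)) = √(41440 + (-13 + 5/11 + 224)) = √(41440 + 2326/11) = √(458166/11) = √5039826/11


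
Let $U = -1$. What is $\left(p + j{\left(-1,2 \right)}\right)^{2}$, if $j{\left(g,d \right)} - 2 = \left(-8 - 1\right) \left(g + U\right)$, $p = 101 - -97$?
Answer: $47524$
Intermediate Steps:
$p = 198$ ($p = 101 + 97 = 198$)
$j{\left(g,d \right)} = 11 - 9 g$ ($j{\left(g,d \right)} = 2 + \left(-8 - 1\right) \left(g - 1\right) = 2 - 9 \left(-1 + g\right) = 2 - \left(-9 + 9 g\right) = 11 - 9 g$)
$\left(p + j{\left(-1,2 \right)}\right)^{2} = \left(198 + \left(11 - -9\right)\right)^{2} = \left(198 + \left(11 + 9\right)\right)^{2} = \left(198 + 20\right)^{2} = 218^{2} = 47524$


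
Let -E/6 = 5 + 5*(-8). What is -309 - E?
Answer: -519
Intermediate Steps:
E = 210 (E = -6*(5 + 5*(-8)) = -6*(5 - 40) = -6*(-35) = 210)
-309 - E = -309 - 1*210 = -309 - 210 = -519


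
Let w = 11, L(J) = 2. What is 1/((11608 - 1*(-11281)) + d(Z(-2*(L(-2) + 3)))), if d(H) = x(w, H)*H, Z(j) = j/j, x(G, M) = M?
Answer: 1/22890 ≈ 4.3687e-5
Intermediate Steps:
Z(j) = 1
d(H) = H² (d(H) = H*H = H²)
1/((11608 - 1*(-11281)) + d(Z(-2*(L(-2) + 3)))) = 1/((11608 - 1*(-11281)) + 1²) = 1/((11608 + 11281) + 1) = 1/(22889 + 1) = 1/22890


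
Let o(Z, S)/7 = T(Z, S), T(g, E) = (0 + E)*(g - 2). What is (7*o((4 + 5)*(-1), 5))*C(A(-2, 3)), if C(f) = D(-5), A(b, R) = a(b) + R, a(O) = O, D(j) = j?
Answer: 13475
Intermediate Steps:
A(b, R) = R + b (A(b, R) = b + R = R + b)
T(g, E) = E*(-2 + g)
o(Z, S) = 7*S*(-2 + Z) (o(Z, S) = 7*(S*(-2 + Z)) = 7*S*(-2 + Z))
C(f) = -5
(7*o((4 + 5)*(-1), 5))*C(A(-2, 3)) = (7*(7*5*(-2 + (4 + 5)*(-1))))*(-5) = (7*(7*5*(-2 + 9*(-1))))*(-5) = (7*(7*5*(-2 - 9)))*(-5) = (7*(7*5*(-11)))*(-5) = (7*(-385))*(-5) = -2695*(-5) = 13475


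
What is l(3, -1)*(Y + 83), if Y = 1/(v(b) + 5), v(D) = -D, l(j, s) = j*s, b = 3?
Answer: -501/2 ≈ -250.50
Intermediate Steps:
Y = ½ (Y = 1/(-1*3 + 5) = 1/(-3 + 5) = 1/2 = ½ ≈ 0.50000)
l(3, -1)*(Y + 83) = (3*(-1))*(½ + 83) = -3*167/2 = -501/2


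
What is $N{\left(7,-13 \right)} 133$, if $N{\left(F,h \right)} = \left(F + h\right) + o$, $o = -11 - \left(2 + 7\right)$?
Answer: $-3458$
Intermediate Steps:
$o = -20$ ($o = -11 - 9 = -20$)
$N{\left(F,h \right)} = -20 + F + h$ ($N{\left(F,h \right)} = \left(F + h\right) - 20 = -20 + F + h$)
$N{\left(7,-13 \right)} 133 = \left(-20 + 7 - 13\right) 133 = \left(-26\right) 133 = -3458$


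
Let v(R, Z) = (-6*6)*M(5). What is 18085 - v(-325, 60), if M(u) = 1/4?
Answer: 18094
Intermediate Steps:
M(u) = ¼
v(R, Z) = -9 (v(R, Z) = -6*6*(¼) = -36*¼ = -9)
18085 - v(-325, 60) = 18085 - 1*(-9) = 18085 + 9 = 18094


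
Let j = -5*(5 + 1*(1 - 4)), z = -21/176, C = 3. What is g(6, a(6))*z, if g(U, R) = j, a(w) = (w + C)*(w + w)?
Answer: 105/88 ≈ 1.1932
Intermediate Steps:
a(w) = 2*w*(3 + w) (a(w) = (w + 3)*(w + w) = (3 + w)*(2*w) = 2*w*(3 + w))
z = -21/176 (z = -21*1/176 = -21/176 ≈ -0.11932)
j = -10 (j = -5*(5 + 1*(-3)) = -5*(5 - 3) = -5*2 = -10)
g(U, R) = -10
g(6, a(6))*z = -10*(-21/176) = 105/88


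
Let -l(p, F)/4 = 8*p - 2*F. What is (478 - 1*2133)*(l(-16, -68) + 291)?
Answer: -428645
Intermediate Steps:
l(p, F) = -32*p + 8*F (l(p, F) = -4*(8*p - 2*F) = -4*(-2*F + 8*p) = -32*p + 8*F)
(478 - 1*2133)*(l(-16, -68) + 291) = (478 - 1*2133)*((-32*(-16) + 8*(-68)) + 291) = (478 - 2133)*((512 - 544) + 291) = -1655*(-32 + 291) = -1655*259 = -428645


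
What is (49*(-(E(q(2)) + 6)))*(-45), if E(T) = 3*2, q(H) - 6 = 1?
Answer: 26460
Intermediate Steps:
q(H) = 7 (q(H) = 6 + 1 = 7)
E(T) = 6
(49*(-(E(q(2)) + 6)))*(-45) = (49*(-(6 + 6)))*(-45) = (49*(-1*12))*(-45) = (49*(-12))*(-45) = -588*(-45) = 26460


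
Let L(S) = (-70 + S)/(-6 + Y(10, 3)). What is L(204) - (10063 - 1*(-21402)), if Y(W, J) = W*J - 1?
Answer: -723561/23 ≈ -31459.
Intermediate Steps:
Y(W, J) = -1 + J*W (Y(W, J) = J*W - 1 = -1 + J*W)
L(S) = -70/23 + S/23 (L(S) = (-70 + S)/(-6 + (-1 + 3*10)) = (-70 + S)/(-6 + (-1 + 30)) = (-70 + S)/(-6 + 29) = (-70 + S)/23 = (-70 + S)*(1/23) = -70/23 + S/23)
L(204) - (10063 - 1*(-21402)) = (-70/23 + (1/23)*204) - (10063 - 1*(-21402)) = (-70/23 + 204/23) - (10063 + 21402) = 134/23 - 1*31465 = 134/23 - 31465 = -723561/23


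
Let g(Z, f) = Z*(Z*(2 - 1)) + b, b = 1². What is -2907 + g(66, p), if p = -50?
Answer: 1450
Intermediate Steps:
b = 1
g(Z, f) = 1 + Z² (g(Z, f) = Z*(Z*(2 - 1)) + 1 = Z*(Z*1) + 1 = Z*Z + 1 = Z² + 1 = 1 + Z²)
-2907 + g(66, p) = -2907 + (1 + 66²) = -2907 + (1 + 4356) = -2907 + 4357 = 1450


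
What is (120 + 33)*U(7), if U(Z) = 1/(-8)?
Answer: -153/8 ≈ -19.125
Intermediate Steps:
U(Z) = -1/8
(120 + 33)*U(7) = (120 + 33)*(-1/8) = 153*(-1/8) = -153/8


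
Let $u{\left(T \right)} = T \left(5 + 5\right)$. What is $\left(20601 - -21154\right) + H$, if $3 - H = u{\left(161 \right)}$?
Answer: $40148$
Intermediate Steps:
$u{\left(T \right)} = 10 T$ ($u{\left(T \right)} = T 10 = 10 T$)
$H = -1607$ ($H = 3 - 10 \cdot 161 = 3 - 1610 = -1607$)
$\left(20601 - -21154\right) + H = \left(20601 - -21154\right) - 1607 = \left(20601 + 21154\right) - 1607 = 41755 - 1607 = 40148$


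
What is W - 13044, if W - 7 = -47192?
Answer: -60229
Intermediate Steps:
W = -47185 (W = 7 - 47192 = -47185)
W - 13044 = -47185 - 13044 = -60229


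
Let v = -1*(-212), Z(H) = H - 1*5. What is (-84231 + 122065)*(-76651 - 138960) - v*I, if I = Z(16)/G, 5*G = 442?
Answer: -1802791278684/221 ≈ -8.1574e+9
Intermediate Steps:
G = 442/5 (G = (1/5)*442 = 442/5 ≈ 88.400)
Z(H) = -5 + H (Z(H) = H - 5 = -5 + H)
v = 212
I = 55/442 (I = (-5 + 16)/(442/5) = 11*(5/442) = 55/442 ≈ 0.12443)
(-84231 + 122065)*(-76651 - 138960) - v*I = (-84231 + 122065)*(-76651 - 138960) - 212*55/442 = 37834*(-215611) - 1*5830/221 = -8157426574 - 5830/221 = -1802791278684/221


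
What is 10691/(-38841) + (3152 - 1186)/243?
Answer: 24587831/3146121 ≈ 7.8153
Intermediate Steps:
10691/(-38841) + (3152 - 1186)/243 = 10691*(-1/38841) + 1966*(1/243) = -10691/38841 + 1966/243 = 24587831/3146121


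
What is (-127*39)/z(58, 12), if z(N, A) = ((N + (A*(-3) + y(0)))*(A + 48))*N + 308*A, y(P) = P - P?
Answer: -1651/26752 ≈ -0.061715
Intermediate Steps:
y(P) = 0
z(N, A) = 308*A + N*(48 + A)*(N - 3*A) (z(N, A) = ((N + (A*(-3) + 0))*(A + 48))*N + 308*A = ((N + (-3*A + 0))*(48 + A))*N + 308*A = ((N - 3*A)*(48 + A))*N + 308*A = ((48 + A)*(N - 3*A))*N + 308*A = N*(48 + A)*(N - 3*A) + 308*A = 308*A + N*(48 + A)*(N - 3*A))
(-127*39)/z(58, 12) = (-127*39)/(48*58**2 + 308*12 + 12*58**2 - 144*12*58 - 3*58*12**2) = -4953/(48*3364 + 3696 + 12*3364 - 100224 - 3*58*144) = -4953/(161472 + 3696 + 40368 - 100224 - 25056) = -4953/80256 = -4953*1/80256 = -1651/26752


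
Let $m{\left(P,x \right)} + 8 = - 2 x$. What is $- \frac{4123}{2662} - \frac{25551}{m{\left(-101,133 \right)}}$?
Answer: $\frac{16721765}{182347} \approx 91.703$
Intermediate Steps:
$m{\left(P,x \right)} = -8 - 2 x$
$- \frac{4123}{2662} - \frac{25551}{m{\left(-101,133 \right)}} = - \frac{4123}{2662} - \frac{25551}{-8 - 266} = \left(-4123\right) \frac{1}{2662} - \frac{25551}{-8 - 266} = - \frac{4123}{2662} - \frac{25551}{-274} = - \frac{4123}{2662} - - \frac{25551}{274} = - \frac{4123}{2662} + \frac{25551}{274} = \frac{16721765}{182347}$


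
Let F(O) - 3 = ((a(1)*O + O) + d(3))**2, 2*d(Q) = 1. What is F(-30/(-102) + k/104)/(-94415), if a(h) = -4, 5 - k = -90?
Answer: -39858913/295124672960 ≈ -0.00013506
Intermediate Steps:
k = 95 (k = 5 - 1*(-90) = 5 + 90 = 95)
d(Q) = 1/2 (d(Q) = (1/2)*1 = 1/2)
F(O) = 3 + (1/2 - 3*O)**2 (F(O) = 3 + ((-4*O + O) + 1/2)**2 = 3 + (-3*O + 1/2)**2 = 3 + (1/2 - 3*O)**2)
F(-30/(-102) + k/104)/(-94415) = (3 + (1 - 6*(-30/(-102) + 95/104))**2/4)/(-94415) = (3 + (1 - 6*(-30*(-1/102) + 95*(1/104)))**2/4)*(-1/94415) = (3 + (1 - 6*(5/17 + 95/104))**2/4)*(-1/94415) = (3 + (1 - 6*2135/1768)**2/4)*(-1/94415) = (3 + (1 - 6405/884)**2/4)*(-1/94415) = (3 + (-5521/884)**2/4)*(-1/94415) = (3 + (1/4)*(30481441/781456))*(-1/94415) = (3 + 30481441/3125824)*(-1/94415) = (39858913/3125824)*(-1/94415) = -39858913/295124672960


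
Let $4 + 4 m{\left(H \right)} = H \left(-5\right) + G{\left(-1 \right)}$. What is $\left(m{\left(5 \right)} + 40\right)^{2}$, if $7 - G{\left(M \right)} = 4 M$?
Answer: $\frac{5041}{4} \approx 1260.3$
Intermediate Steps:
$G{\left(M \right)} = 7 - 4 M$
$m{\left(H \right)} = \frac{7}{4} - \frac{5 H}{4}$ ($m{\left(H \right)} = -1 + \frac{H \left(-5\right) + \left(7 - -4\right)}{4} = -1 + \frac{- 5 H + \left(7 + 4\right)}{4} = -1 + \frac{- 5 H + 11}{4} = -1 + \frac{11 - 5 H}{4} = -1 - \left(- \frac{11}{4} + \frac{5 H}{4}\right) = \frac{7}{4} - \frac{5 H}{4}$)
$\left(m{\left(5 \right)} + 40\right)^{2} = \left(\left(\frac{7}{4} - \frac{25}{4}\right) + 40\right)^{2} = \left(- \frac{9}{2} + 40\right)^{2} = \left(\frac{71}{2}\right)^{2} = \frac{5041}{4}$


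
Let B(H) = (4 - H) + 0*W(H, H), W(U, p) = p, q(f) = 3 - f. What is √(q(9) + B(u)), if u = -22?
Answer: 2*√5 ≈ 4.4721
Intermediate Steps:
B(H) = 4 - H (B(H) = (4 - H) + 0*H = (4 - H) + 0 = 4 - H)
√(q(9) + B(u)) = √((3 - 1*9) + (4 - 1*(-22))) = √((3 - 9) + (4 + 22)) = √(-6 + 26) = √20 = 2*√5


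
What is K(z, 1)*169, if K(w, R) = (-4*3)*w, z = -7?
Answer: 14196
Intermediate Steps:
K(w, R) = -12*w
K(z, 1)*169 = -12*(-7)*169 = 84*169 = 14196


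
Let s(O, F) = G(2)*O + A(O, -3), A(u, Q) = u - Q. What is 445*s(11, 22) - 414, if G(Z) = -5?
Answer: -18659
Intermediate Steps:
s(O, F) = 3 - 4*O (s(O, F) = -5*O + (O - 1*(-3)) = -5*O + (O + 3) = -5*O + (3 + O) = 3 - 4*O)
445*s(11, 22) - 414 = 445*(3 - 4*11) - 414 = 445*(3 - 44) - 414 = 445*(-41) - 414 = -18245 - 414 = -18659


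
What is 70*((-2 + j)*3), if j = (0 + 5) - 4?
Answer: -210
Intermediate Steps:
j = 1 (j = 5 - 4 = 1)
70*((-2 + j)*3) = 70*((-2 + 1)*3) = 70*(-1*3) = 70*(-3) = -210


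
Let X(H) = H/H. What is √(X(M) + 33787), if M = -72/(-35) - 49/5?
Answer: 2*√8447 ≈ 183.82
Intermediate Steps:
M = -271/35 (M = -72*(-1/35) - 49*⅕ = 72/35 - 49/5 = -271/35 ≈ -7.7429)
X(H) = 1
√(X(M) + 33787) = √(1 + 33787) = √33788 = 2*√8447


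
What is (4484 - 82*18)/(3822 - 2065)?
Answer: 3008/1757 ≈ 1.7120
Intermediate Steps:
(4484 - 82*18)/(3822 - 2065) = (4484 - 1476)/1757 = 3008*(1/1757) = 3008/1757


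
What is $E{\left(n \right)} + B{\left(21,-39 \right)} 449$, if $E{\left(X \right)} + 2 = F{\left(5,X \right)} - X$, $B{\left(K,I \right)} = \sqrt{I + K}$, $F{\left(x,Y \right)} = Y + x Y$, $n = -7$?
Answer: $-37 + 1347 i \sqrt{2} \approx -37.0 + 1904.9 i$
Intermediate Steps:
$F{\left(x,Y \right)} = Y + Y x$
$E{\left(X \right)} = -2 + 5 X$ ($E{\left(X \right)} = -2 - \left(X - X \left(1 + 5\right)\right) = -2 - \left(X - X 6\right) = -2 + \left(6 X - X\right) = -2 + 5 X$)
$E{\left(n \right)} + B{\left(21,-39 \right)} 449 = \left(-2 + 5 \left(-7\right)\right) + \sqrt{-39 + 21} \cdot 449 = \left(-2 - 35\right) + \sqrt{-18} \cdot 449 = -37 + 3 i \sqrt{2} \cdot 449 = -37 + 1347 i \sqrt{2}$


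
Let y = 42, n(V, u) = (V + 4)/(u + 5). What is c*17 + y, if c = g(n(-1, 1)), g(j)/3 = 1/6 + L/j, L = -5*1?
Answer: -919/2 ≈ -459.50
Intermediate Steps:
L = -5
n(V, u) = (4 + V)/(5 + u)
g(j) = ½ - 15/j (g(j) = 3*(1/6 - 5/j) = 3*(1*(⅙) - 5/j) = 3*(⅙ - 5/j) = ½ - 15/j)
c = -59/2 (c = (-30 + (4 - 1)/(5 + 1))/(2*(((4 - 1)/(5 + 1)))) = (-30 + 3/6)/(2*((3/6))) = (-30 + (⅙)*3)/(2*(((⅙)*3))) = (-30 + ½)/(2*(½)) = (½)*2*(-59/2) = -59/2 ≈ -29.500)
c*17 + y = -59/2*17 + 42 = -1003/2 + 42 = -919/2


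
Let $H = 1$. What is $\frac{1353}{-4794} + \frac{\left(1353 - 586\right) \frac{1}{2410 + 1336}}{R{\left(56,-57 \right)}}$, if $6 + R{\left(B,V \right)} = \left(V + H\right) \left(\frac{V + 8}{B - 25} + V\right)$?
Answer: $- \frac{85728833907}{303824911540} \approx -0.28217$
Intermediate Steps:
$R{\left(B,V \right)} = -6 + \left(1 + V\right) \left(V + \frac{8 + V}{-25 + B}\right)$ ($R{\left(B,V \right)} = -6 + \left(V + 1\right) \left(\frac{V + 8}{B - 25} + V\right) = -6 + \left(1 + V\right) \left(\frac{8 + V}{-25 + B} + V\right) = -6 + \left(1 + V\right) \left(V + \frac{8 + V}{-25 + B}\right)$)
$\frac{1353}{-4794} + \frac{\left(1353 - 586\right) \frac{1}{2410 + 1336}}{R{\left(56,-57 \right)}} = \frac{1353}{-4794} + \frac{\left(1353 - 586\right) \frac{1}{2410 + 1336}}{\frac{1}{-25 + 56} \left(158 - 24 \left(-57\right)^{2} - -912 - 336 + 56 \left(-57\right) + 56 \left(-57\right)^{2}\right)} = 1353 \left(- \frac{1}{4794}\right) + \frac{767 \cdot \frac{1}{3746}}{\frac{1}{31} \left(158 - 77976 + 912 - 336 - 3192 + 56 \cdot 3249\right)} = - \frac{451}{1598} + \frac{767 \cdot \frac{1}{3746}}{\frac{1}{31} \left(158 - 77976 + 912 - 336 - 3192 + 181944\right)} = - \frac{451}{1598} + \frac{767}{3746 \cdot \frac{1}{31} \cdot 101510} = - \frac{451}{1598} + \frac{767}{3746 \cdot \frac{101510}{31}} = - \frac{451}{1598} + \frac{767}{3746} \cdot \frac{31}{101510} = - \frac{451}{1598} + \frac{23777}{380256460} = - \frac{85728833907}{303824911540}$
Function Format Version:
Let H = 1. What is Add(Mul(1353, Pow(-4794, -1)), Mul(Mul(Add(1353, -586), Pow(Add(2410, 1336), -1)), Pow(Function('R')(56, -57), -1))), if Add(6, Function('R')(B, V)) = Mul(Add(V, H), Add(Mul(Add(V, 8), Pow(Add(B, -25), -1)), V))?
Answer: Rational(-85728833907, 303824911540) ≈ -0.28217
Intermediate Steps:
Function('R')(B, V) = Add(-6, Mul(Add(1, V), Add(V, Mul(Pow(Add(-25, B), -1), Add(8, V))))) (Function('R')(B, V) = Add(-6, Mul(Add(V, 1), Add(Mul(Add(V, 8), Pow(Add(B, -25), -1)), V))) = Add(-6, Mul(Add(1, V), Add(Mul(Add(8, V), Pow(Add(-25, B), -1)), V))) = Add(-6, Mul(Add(1, V), Add(Mul(Pow(Add(-25, B), -1), Add(8, V)), V))) = Add(-6, Mul(Add(1, V), Add(V, Mul(Pow(Add(-25, B), -1), Add(8, V))))))
Add(Mul(1353, Pow(-4794, -1)), Mul(Mul(Add(1353, -586), Pow(Add(2410, 1336), -1)), Pow(Function('R')(56, -57), -1))) = Add(Mul(1353, Pow(-4794, -1)), Mul(Mul(Add(1353, -586), Pow(Add(2410, 1336), -1)), Pow(Mul(Pow(Add(-25, 56), -1), Add(158, Mul(-24, Pow(-57, 2)), Mul(-16, -57), Mul(-6, 56), Mul(56, -57), Mul(56, Pow(-57, 2)))), -1))) = Add(Mul(1353, Rational(-1, 4794)), Mul(Mul(767, Pow(3746, -1)), Pow(Mul(Pow(31, -1), Add(158, Mul(-24, 3249), 912, -336, -3192, Mul(56, 3249))), -1))) = Add(Rational(-451, 1598), Mul(Mul(767, Rational(1, 3746)), Pow(Mul(Rational(1, 31), Add(158, -77976, 912, -336, -3192, 181944)), -1))) = Add(Rational(-451, 1598), Mul(Rational(767, 3746), Pow(Mul(Rational(1, 31), 101510), -1))) = Add(Rational(-451, 1598), Mul(Rational(767, 3746), Pow(Rational(101510, 31), -1))) = Add(Rational(-451, 1598), Mul(Rational(767, 3746), Rational(31, 101510))) = Add(Rational(-451, 1598), Rational(23777, 380256460)) = Rational(-85728833907, 303824911540)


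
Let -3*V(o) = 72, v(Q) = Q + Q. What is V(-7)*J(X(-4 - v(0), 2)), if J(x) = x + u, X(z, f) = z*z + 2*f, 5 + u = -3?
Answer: -288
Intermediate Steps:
v(Q) = 2*Q
V(o) = -24 (V(o) = -⅓*72 = -24)
u = -8 (u = -5 - 3 = -8)
X(z, f) = z² + 2*f
J(x) = -8 + x (J(x) = x - 8 = -8 + x)
V(-7)*J(X(-4 - v(0), 2)) = -24*(-8 + ((-4 - 2*0)² + 2*2)) = -24*(-8 + ((-4 - 1*0)² + 4)) = -24*(-8 + ((-4 + 0)² + 4)) = -24*(-8 + ((-4)² + 4)) = -24*(-8 + (16 + 4)) = -24*(-8 + 20) = -24*12 = -288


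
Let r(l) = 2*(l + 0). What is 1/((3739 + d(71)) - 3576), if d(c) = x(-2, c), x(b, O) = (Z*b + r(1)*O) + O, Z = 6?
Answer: 1/364 ≈ 0.0027473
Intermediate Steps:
r(l) = 2*l
x(b, O) = 3*O + 6*b (x(b, O) = (6*b + (2*1)*O) + O = (6*b + 2*O) + O = (2*O + 6*b) + O = 3*O + 6*b)
d(c) = -12 + 3*c (d(c) = 3*c + 6*(-2) = 3*c - 12 = -12 + 3*c)
1/((3739 + d(71)) - 3576) = 1/((3739 + (-12 + 3*71)) - 3576) = 1/((3739 + (-12 + 213)) - 3576) = 1/((3739 + 201) - 3576) = 1/(3940 - 3576) = 1/364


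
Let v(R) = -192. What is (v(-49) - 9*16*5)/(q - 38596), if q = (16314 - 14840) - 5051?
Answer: 912/42173 ≈ 0.021625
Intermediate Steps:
q = -3577 (q = 1474 - 5051 = -3577)
(v(-49) - 9*16*5)/(q - 38596) = (-192 - 9*16*5)/(-3577 - 38596) = (-192 - 144*5)/(-42173) = (-192 - 720)*(-1/42173) = -912*(-1/42173) = 912/42173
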